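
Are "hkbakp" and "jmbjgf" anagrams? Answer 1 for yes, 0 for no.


Strings: "hkbakp", "jmbjgf"
Sorted first:  abhkkp
Sorted second: bfgjjm
Differ at position 0: 'a' vs 'b' => not anagrams

0


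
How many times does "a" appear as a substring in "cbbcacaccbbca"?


Searching for "a" in "cbbcacaccbbca"
Scanning each position:
  Position 0: "c" => no
  Position 1: "b" => no
  Position 2: "b" => no
  Position 3: "c" => no
  Position 4: "a" => MATCH
  Position 5: "c" => no
  Position 6: "a" => MATCH
  Position 7: "c" => no
  Position 8: "c" => no
  Position 9: "b" => no
  Position 10: "b" => no
  Position 11: "c" => no
  Position 12: "a" => MATCH
Total occurrences: 3

3


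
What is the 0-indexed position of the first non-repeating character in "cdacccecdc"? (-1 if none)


Input: cdacccecdc
Character frequencies:
  'a': 1
  'c': 6
  'd': 2
  'e': 1
Scanning left to right for freq == 1:
  Position 0 ('c'): freq=6, skip
  Position 1 ('d'): freq=2, skip
  Position 2 ('a'): unique! => answer = 2

2


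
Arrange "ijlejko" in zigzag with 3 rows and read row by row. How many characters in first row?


Zigzag "ijlejko" into 3 rows:
Placing characters:
  'i' => row 0
  'j' => row 1
  'l' => row 2
  'e' => row 1
  'j' => row 0
  'k' => row 1
  'o' => row 2
Rows:
  Row 0: "ij"
  Row 1: "jek"
  Row 2: "lo"
First row length: 2

2


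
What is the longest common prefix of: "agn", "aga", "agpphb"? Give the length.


Words: agn, aga, agpphb
  Position 0: all 'a' => match
  Position 1: all 'g' => match
  Position 2: ('n', 'a', 'p') => mismatch, stop
LCP = "ag" (length 2)

2


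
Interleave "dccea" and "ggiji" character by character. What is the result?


Interleaving "dccea" and "ggiji":
  Position 0: 'd' from first, 'g' from second => "dg"
  Position 1: 'c' from first, 'g' from second => "cg"
  Position 2: 'c' from first, 'i' from second => "ci"
  Position 3: 'e' from first, 'j' from second => "ej"
  Position 4: 'a' from first, 'i' from second => "ai"
Result: dgcgciejai

dgcgciejai


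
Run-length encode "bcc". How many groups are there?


Input: bcc
Scanning for consecutive runs:
  Group 1: 'b' x 1 (positions 0-0)
  Group 2: 'c' x 2 (positions 1-2)
Total groups: 2

2


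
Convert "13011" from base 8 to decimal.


Input: "13011" in base 8
Positional expansion:
  Digit '1' (value 1) x 8^4 = 4096
  Digit '3' (value 3) x 8^3 = 1536
  Digit '0' (value 0) x 8^2 = 0
  Digit '1' (value 1) x 8^1 = 8
  Digit '1' (value 1) x 8^0 = 1
Sum = 5641

5641


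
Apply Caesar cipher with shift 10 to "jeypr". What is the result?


Caesar cipher: shift "jeypr" by 10
  'j' (pos 9) + 10 = pos 19 = 't'
  'e' (pos 4) + 10 = pos 14 = 'o'
  'y' (pos 24) + 10 = pos 8 = 'i'
  'p' (pos 15) + 10 = pos 25 = 'z'
  'r' (pos 17) + 10 = pos 1 = 'b'
Result: toizb

toizb


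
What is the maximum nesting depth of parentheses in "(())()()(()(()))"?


Input: "(())()()(()(()))"
Tracking depth:
  Position 0 '(': depth becomes 1
  Position 1 '(': depth becomes 2
  Position 2 ')': depth becomes 1
  Position 3 ')': depth becomes 0
  Position 4 '(': depth becomes 1
  Position 5 ')': depth becomes 0
  Position 6 '(': depth becomes 1
  Position 7 ')': depth becomes 0
  Position 8 '(': depth becomes 1
  Position 9 '(': depth becomes 2
  Position 10 ')': depth becomes 1
  Position 11 '(': depth becomes 2
  Position 12 '(': depth becomes 3
  Position 13 ')': depth becomes 2
  Position 14 ')': depth becomes 1
  Position 15 ')': depth becomes 0
Maximum depth reached: 3

3


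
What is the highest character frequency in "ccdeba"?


Input: ccdeba
Character counts:
  'a': 1
  'b': 1
  'c': 2
  'd': 1
  'e': 1
Maximum frequency: 2

2


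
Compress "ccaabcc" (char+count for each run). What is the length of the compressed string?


Input: ccaabcc
Runs:
  'c' x 2 => "c2"
  'a' x 2 => "a2"
  'b' x 1 => "b1"
  'c' x 2 => "c2"
Compressed: "c2a2b1c2"
Compressed length: 8

8


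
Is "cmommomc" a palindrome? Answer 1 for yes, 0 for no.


Input: cmommomc
Reversed: cmommomc
  Compare pos 0 ('c') with pos 7 ('c'): match
  Compare pos 1 ('m') with pos 6 ('m'): match
  Compare pos 2 ('o') with pos 5 ('o'): match
  Compare pos 3 ('m') with pos 4 ('m'): match
Result: palindrome

1


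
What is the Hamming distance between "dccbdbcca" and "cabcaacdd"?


Comparing "dccbdbcca" and "cabcaacdd" position by position:
  Position 0: 'd' vs 'c' => differ
  Position 1: 'c' vs 'a' => differ
  Position 2: 'c' vs 'b' => differ
  Position 3: 'b' vs 'c' => differ
  Position 4: 'd' vs 'a' => differ
  Position 5: 'b' vs 'a' => differ
  Position 6: 'c' vs 'c' => same
  Position 7: 'c' vs 'd' => differ
  Position 8: 'a' vs 'd' => differ
Total differences (Hamming distance): 8

8


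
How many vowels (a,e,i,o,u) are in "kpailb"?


Input: kpailb
Checking each character:
  'k' at position 0: consonant
  'p' at position 1: consonant
  'a' at position 2: vowel (running total: 1)
  'i' at position 3: vowel (running total: 2)
  'l' at position 4: consonant
  'b' at position 5: consonant
Total vowels: 2

2


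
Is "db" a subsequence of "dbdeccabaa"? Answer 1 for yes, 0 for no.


Check if "db" is a subsequence of "dbdeccabaa"
Greedy scan:
  Position 0 ('d'): matches sub[0] = 'd'
  Position 1 ('b'): matches sub[1] = 'b'
  Position 2 ('d'): no match needed
  Position 3 ('e'): no match needed
  Position 4 ('c'): no match needed
  Position 5 ('c'): no match needed
  Position 6 ('a'): no match needed
  Position 7 ('b'): no match needed
  Position 8 ('a'): no match needed
  Position 9 ('a'): no match needed
All 2 characters matched => is a subsequence

1


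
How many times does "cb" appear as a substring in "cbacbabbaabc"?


Searching for "cb" in "cbacbabbaabc"
Scanning each position:
  Position 0: "cb" => MATCH
  Position 1: "ba" => no
  Position 2: "ac" => no
  Position 3: "cb" => MATCH
  Position 4: "ba" => no
  Position 5: "ab" => no
  Position 6: "bb" => no
  Position 7: "ba" => no
  Position 8: "aa" => no
  Position 9: "ab" => no
  Position 10: "bc" => no
Total occurrences: 2

2


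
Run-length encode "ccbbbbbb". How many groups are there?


Input: ccbbbbbb
Scanning for consecutive runs:
  Group 1: 'c' x 2 (positions 0-1)
  Group 2: 'b' x 6 (positions 2-7)
Total groups: 2

2


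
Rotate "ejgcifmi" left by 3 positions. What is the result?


Input: "ejgcifmi", rotate left by 3
First 3 characters: "ejg"
Remaining characters: "cifmi"
Concatenate remaining + first: "cifmi" + "ejg" = "cifmiejg"

cifmiejg


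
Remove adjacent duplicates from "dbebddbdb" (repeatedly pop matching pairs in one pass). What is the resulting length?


Input: dbebddbdb
Stack-based adjacent duplicate removal:
  Read 'd': push. Stack: d
  Read 'b': push. Stack: db
  Read 'e': push. Stack: dbe
  Read 'b': push. Stack: dbeb
  Read 'd': push. Stack: dbebd
  Read 'd': matches stack top 'd' => pop. Stack: dbeb
  Read 'b': matches stack top 'b' => pop. Stack: dbe
  Read 'd': push. Stack: dbed
  Read 'b': push. Stack: dbedb
Final stack: "dbedb" (length 5)

5


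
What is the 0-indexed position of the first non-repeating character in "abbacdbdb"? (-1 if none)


Input: abbacdbdb
Character frequencies:
  'a': 2
  'b': 4
  'c': 1
  'd': 2
Scanning left to right for freq == 1:
  Position 0 ('a'): freq=2, skip
  Position 1 ('b'): freq=4, skip
  Position 2 ('b'): freq=4, skip
  Position 3 ('a'): freq=2, skip
  Position 4 ('c'): unique! => answer = 4

4


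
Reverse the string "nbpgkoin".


Input: nbpgkoin
Reading characters right to left:
  Position 7: 'n'
  Position 6: 'i'
  Position 5: 'o'
  Position 4: 'k'
  Position 3: 'g'
  Position 2: 'p'
  Position 1: 'b'
  Position 0: 'n'
Reversed: niokgpbn

niokgpbn


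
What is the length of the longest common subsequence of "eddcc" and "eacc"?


LCS of "eddcc" and "eacc"
DP table:
           e    a    c    c
      0    0    0    0    0
  e   0    1    1    1    1
  d   0    1    1    1    1
  d   0    1    1    1    1
  c   0    1    1    2    2
  c   0    1    1    2    3
LCS length = dp[5][4] = 3

3


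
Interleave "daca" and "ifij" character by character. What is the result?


Interleaving "daca" and "ifij":
  Position 0: 'd' from first, 'i' from second => "di"
  Position 1: 'a' from first, 'f' from second => "af"
  Position 2: 'c' from first, 'i' from second => "ci"
  Position 3: 'a' from first, 'j' from second => "aj"
Result: diafciaj

diafciaj


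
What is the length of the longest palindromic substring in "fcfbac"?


Input: "fcfbac"
Checking substrings for palindromes:
  [0:3] "fcf" (len 3) => palindrome
Longest palindromic substring: "fcf" with length 3

3


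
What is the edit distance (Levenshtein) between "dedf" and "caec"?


Computing edit distance: "dedf" -> "caec"
DP table:
           c    a    e    c
      0    1    2    3    4
  d   1    1    2    3    4
  e   2    2    2    2    3
  d   3    3    3    3    3
  f   4    4    4    4    4
Edit distance = dp[4][4] = 4

4


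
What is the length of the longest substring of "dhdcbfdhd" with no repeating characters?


Input: "dhdcbfdhd"
Sliding window (track last position of each char):
  Position 0 ('d'): window [0,0] length 1 -- new best
  Position 1 ('h'): window [0,1] length 2 -- new best
  Position 2 ('d'): repeat (last at 0), move window start to 1
  Position 2 ('d'): window [1,2] length 2
  Position 3 ('c'): window [1,3] length 3 -- new best
  Position 4 ('b'): window [1,4] length 4 -- new best
  Position 5 ('f'): window [1,5] length 5 -- new best
  Position 6 ('d'): repeat (last at 2), move window start to 3
  Position 6 ('d'): window [3,6] length 4
  Position 7 ('h'): window [3,7] length 5
  Position 8 ('d'): repeat (last at 6), move window start to 7
  Position 8 ('d'): window [7,8] length 2
Longest substring with no repeats: "hdcbf" with length 5

5


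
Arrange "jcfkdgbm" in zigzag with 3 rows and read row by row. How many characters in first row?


Zigzag "jcfkdgbm" into 3 rows:
Placing characters:
  'j' => row 0
  'c' => row 1
  'f' => row 2
  'k' => row 1
  'd' => row 0
  'g' => row 1
  'b' => row 2
  'm' => row 1
Rows:
  Row 0: "jd"
  Row 1: "ckgm"
  Row 2: "fb"
First row length: 2

2


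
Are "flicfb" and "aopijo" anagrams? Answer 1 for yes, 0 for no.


Strings: "flicfb", "aopijo"
Sorted first:  bcffil
Sorted second: aijoop
Differ at position 0: 'b' vs 'a' => not anagrams

0


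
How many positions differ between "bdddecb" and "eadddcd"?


Comparing "bdddecb" and "eadddcd" position by position:
  Position 0: 'b' vs 'e' => DIFFER
  Position 1: 'd' vs 'a' => DIFFER
  Position 2: 'd' vs 'd' => same
  Position 3: 'd' vs 'd' => same
  Position 4: 'e' vs 'd' => DIFFER
  Position 5: 'c' vs 'c' => same
  Position 6: 'b' vs 'd' => DIFFER
Positions that differ: 4

4


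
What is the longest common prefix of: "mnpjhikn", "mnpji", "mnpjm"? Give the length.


Words: mnpjhikn, mnpji, mnpjm
  Position 0: all 'm' => match
  Position 1: all 'n' => match
  Position 2: all 'p' => match
  Position 3: all 'j' => match
  Position 4: ('h', 'i', 'm') => mismatch, stop
LCP = "mnpj" (length 4)

4


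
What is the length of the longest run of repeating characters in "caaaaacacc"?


Input: "caaaaacacc"
Scanning for longest run:
  Position 1 ('a'): new char, reset run to 1
  Position 2 ('a'): continues run of 'a', length=2
  Position 3 ('a'): continues run of 'a', length=3
  Position 4 ('a'): continues run of 'a', length=4
  Position 5 ('a'): continues run of 'a', length=5
  Position 6 ('c'): new char, reset run to 1
  Position 7 ('a'): new char, reset run to 1
  Position 8 ('c'): new char, reset run to 1
  Position 9 ('c'): continues run of 'c', length=2
Longest run: 'a' with length 5

5


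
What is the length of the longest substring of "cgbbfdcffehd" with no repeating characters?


Input: "cgbbfdcffehd"
Sliding window (track last position of each char):
  Position 0 ('c'): window [0,0] length 1 -- new best
  Position 1 ('g'): window [0,1] length 2 -- new best
  Position 2 ('b'): window [0,2] length 3 -- new best
  Position 3 ('b'): repeat (last at 2), move window start to 3
  Position 3 ('b'): window [3,3] length 1
  Position 4 ('f'): window [3,4] length 2
  Position 5 ('d'): window [3,5] length 3
  Position 6 ('c'): window [3,6] length 4 -- new best
  Position 7 ('f'): repeat (last at 4), move window start to 5
  Position 7 ('f'): window [5,7] length 3
  Position 8 ('f'): repeat (last at 7), move window start to 8
  Position 8 ('f'): window [8,8] length 1
  Position 9 ('e'): window [8,9] length 2
  Position 10 ('h'): window [8,10] length 3
  Position 11 ('d'): window [8,11] length 4
Longest substring with no repeats: "bfdc" with length 4

4


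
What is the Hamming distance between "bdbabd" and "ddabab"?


Comparing "bdbabd" and "ddabab" position by position:
  Position 0: 'b' vs 'd' => differ
  Position 1: 'd' vs 'd' => same
  Position 2: 'b' vs 'a' => differ
  Position 3: 'a' vs 'b' => differ
  Position 4: 'b' vs 'a' => differ
  Position 5: 'd' vs 'b' => differ
Total differences (Hamming distance): 5

5


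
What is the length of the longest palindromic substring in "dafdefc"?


Input: "dafdefc"
Checking substrings for palindromes:
  No multi-char palindromic substrings found
Longest palindromic substring: "d" with length 1

1


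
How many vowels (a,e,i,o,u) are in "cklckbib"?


Input: cklckbib
Checking each character:
  'c' at position 0: consonant
  'k' at position 1: consonant
  'l' at position 2: consonant
  'c' at position 3: consonant
  'k' at position 4: consonant
  'b' at position 5: consonant
  'i' at position 6: vowel (running total: 1)
  'b' at position 7: consonant
Total vowels: 1

1


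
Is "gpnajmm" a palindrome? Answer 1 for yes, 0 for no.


Input: gpnajmm
Reversed: mmjanpg
  Compare pos 0 ('g') with pos 6 ('m'): MISMATCH
  Compare pos 1 ('p') with pos 5 ('m'): MISMATCH
  Compare pos 2 ('n') with pos 4 ('j'): MISMATCH
Result: not a palindrome

0


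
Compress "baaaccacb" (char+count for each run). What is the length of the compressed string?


Input: baaaccacb
Runs:
  'b' x 1 => "b1"
  'a' x 3 => "a3"
  'c' x 2 => "c2"
  'a' x 1 => "a1"
  'c' x 1 => "c1"
  'b' x 1 => "b1"
Compressed: "b1a3c2a1c1b1"
Compressed length: 12

12


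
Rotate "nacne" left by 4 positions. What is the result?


Input: "nacne", rotate left by 4
First 4 characters: "nacn"
Remaining characters: "e"
Concatenate remaining + first: "e" + "nacn" = "enacn"

enacn


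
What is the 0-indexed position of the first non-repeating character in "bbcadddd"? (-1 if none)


Input: bbcadddd
Character frequencies:
  'a': 1
  'b': 2
  'c': 1
  'd': 4
Scanning left to right for freq == 1:
  Position 0 ('b'): freq=2, skip
  Position 1 ('b'): freq=2, skip
  Position 2 ('c'): unique! => answer = 2

2


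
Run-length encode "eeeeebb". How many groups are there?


Input: eeeeebb
Scanning for consecutive runs:
  Group 1: 'e' x 5 (positions 0-4)
  Group 2: 'b' x 2 (positions 5-6)
Total groups: 2

2


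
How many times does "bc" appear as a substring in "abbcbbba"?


Searching for "bc" in "abbcbbba"
Scanning each position:
  Position 0: "ab" => no
  Position 1: "bb" => no
  Position 2: "bc" => MATCH
  Position 3: "cb" => no
  Position 4: "bb" => no
  Position 5: "bb" => no
  Position 6: "ba" => no
Total occurrences: 1

1


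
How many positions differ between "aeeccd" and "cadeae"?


Comparing "aeeccd" and "cadeae" position by position:
  Position 0: 'a' vs 'c' => DIFFER
  Position 1: 'e' vs 'a' => DIFFER
  Position 2: 'e' vs 'd' => DIFFER
  Position 3: 'c' vs 'e' => DIFFER
  Position 4: 'c' vs 'a' => DIFFER
  Position 5: 'd' vs 'e' => DIFFER
Positions that differ: 6

6


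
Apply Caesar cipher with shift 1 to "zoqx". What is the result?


Caesar cipher: shift "zoqx" by 1
  'z' (pos 25) + 1 = pos 0 = 'a'
  'o' (pos 14) + 1 = pos 15 = 'p'
  'q' (pos 16) + 1 = pos 17 = 'r'
  'x' (pos 23) + 1 = pos 24 = 'y'
Result: apry

apry


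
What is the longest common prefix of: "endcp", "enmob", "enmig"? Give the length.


Words: endcp, enmob, enmig
  Position 0: all 'e' => match
  Position 1: all 'n' => match
  Position 2: ('d', 'm', 'm') => mismatch, stop
LCP = "en" (length 2)

2


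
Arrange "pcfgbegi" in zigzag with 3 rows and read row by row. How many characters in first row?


Zigzag "pcfgbegi" into 3 rows:
Placing characters:
  'p' => row 0
  'c' => row 1
  'f' => row 2
  'g' => row 1
  'b' => row 0
  'e' => row 1
  'g' => row 2
  'i' => row 1
Rows:
  Row 0: "pb"
  Row 1: "cgei"
  Row 2: "fg"
First row length: 2

2


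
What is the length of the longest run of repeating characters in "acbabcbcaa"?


Input: "acbabcbcaa"
Scanning for longest run:
  Position 1 ('c'): new char, reset run to 1
  Position 2 ('b'): new char, reset run to 1
  Position 3 ('a'): new char, reset run to 1
  Position 4 ('b'): new char, reset run to 1
  Position 5 ('c'): new char, reset run to 1
  Position 6 ('b'): new char, reset run to 1
  Position 7 ('c'): new char, reset run to 1
  Position 8 ('a'): new char, reset run to 1
  Position 9 ('a'): continues run of 'a', length=2
Longest run: 'a' with length 2

2


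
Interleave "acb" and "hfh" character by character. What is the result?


Interleaving "acb" and "hfh":
  Position 0: 'a' from first, 'h' from second => "ah"
  Position 1: 'c' from first, 'f' from second => "cf"
  Position 2: 'b' from first, 'h' from second => "bh"
Result: ahcfbh

ahcfbh


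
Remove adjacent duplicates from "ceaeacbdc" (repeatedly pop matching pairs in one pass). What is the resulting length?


Input: ceaeacbdc
Stack-based adjacent duplicate removal:
  Read 'c': push. Stack: c
  Read 'e': push. Stack: ce
  Read 'a': push. Stack: cea
  Read 'e': push. Stack: ceae
  Read 'a': push. Stack: ceaea
  Read 'c': push. Stack: ceaeac
  Read 'b': push. Stack: ceaeacb
  Read 'd': push. Stack: ceaeacbd
  Read 'c': push. Stack: ceaeacbdc
Final stack: "ceaeacbdc" (length 9)

9


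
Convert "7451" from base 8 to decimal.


Input: "7451" in base 8
Positional expansion:
  Digit '7' (value 7) x 8^3 = 3584
  Digit '4' (value 4) x 8^2 = 256
  Digit '5' (value 5) x 8^1 = 40
  Digit '1' (value 1) x 8^0 = 1
Sum = 3881

3881


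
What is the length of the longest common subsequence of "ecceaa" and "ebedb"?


LCS of "ecceaa" and "ebedb"
DP table:
           e    b    e    d    b
      0    0    0    0    0    0
  e   0    1    1    1    1    1
  c   0    1    1    1    1    1
  c   0    1    1    1    1    1
  e   0    1    1    2    2    2
  a   0    1    1    2    2    2
  a   0    1    1    2    2    2
LCS length = dp[6][5] = 2

2


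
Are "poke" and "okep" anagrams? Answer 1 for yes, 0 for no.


Strings: "poke", "okep"
Sorted first:  ekop
Sorted second: ekop
Sorted forms match => anagrams

1


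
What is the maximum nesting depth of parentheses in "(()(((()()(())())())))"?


Input: "(()(((()()(())())())))"
Tracking depth:
  Position 0 '(': depth becomes 1
  Position 1 '(': depth becomes 2
  Position 2 ')': depth becomes 1
  Position 3 '(': depth becomes 2
  Position 4 '(': depth becomes 3
  Position 5 '(': depth becomes 4
  Position 6 '(': depth becomes 5
  Position 7 ')': depth becomes 4
  Position 8 '(': depth becomes 5
  Position 9 ')': depth becomes 4
  Position 10 '(': depth becomes 5
  Position 11 '(': depth becomes 6
  Position 12 ')': depth becomes 5
  Position 13 ')': depth becomes 4
  Position 14 '(': depth becomes 5
  Position 15 ')': depth becomes 4
  Position 16 ')': depth becomes 3
  Position 17 '(': depth becomes 4
  Position 18 ')': depth becomes 3
  Position 19 ')': depth becomes 2
  Position 20 ')': depth becomes 1
  Position 21 ')': depth becomes 0
Maximum depth reached: 6

6


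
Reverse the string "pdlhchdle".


Input: pdlhchdle
Reading characters right to left:
  Position 8: 'e'
  Position 7: 'l'
  Position 6: 'd'
  Position 5: 'h'
  Position 4: 'c'
  Position 3: 'h'
  Position 2: 'l'
  Position 1: 'd'
  Position 0: 'p'
Reversed: eldhchldp

eldhchldp


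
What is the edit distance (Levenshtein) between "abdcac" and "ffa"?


Computing edit distance: "abdcac" -> "ffa"
DP table:
           f    f    a
      0    1    2    3
  a   1    1    2    2
  b   2    2    2    3
  d   3    3    3    3
  c   4    4    4    4
  a   5    5    5    4
  c   6    6    6    5
Edit distance = dp[6][3] = 5

5


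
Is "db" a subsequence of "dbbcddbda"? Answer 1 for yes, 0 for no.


Check if "db" is a subsequence of "dbbcddbda"
Greedy scan:
  Position 0 ('d'): matches sub[0] = 'd'
  Position 1 ('b'): matches sub[1] = 'b'
  Position 2 ('b'): no match needed
  Position 3 ('c'): no match needed
  Position 4 ('d'): no match needed
  Position 5 ('d'): no match needed
  Position 6 ('b'): no match needed
  Position 7 ('d'): no match needed
  Position 8 ('a'): no match needed
All 2 characters matched => is a subsequence

1


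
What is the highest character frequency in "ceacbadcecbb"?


Input: ceacbadcecbb
Character counts:
  'a': 2
  'b': 3
  'c': 4
  'd': 1
  'e': 2
Maximum frequency: 4

4


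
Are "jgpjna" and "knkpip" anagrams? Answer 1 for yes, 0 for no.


Strings: "jgpjna", "knkpip"
Sorted first:  agjjnp
Sorted second: ikknpp
Differ at position 0: 'a' vs 'i' => not anagrams

0


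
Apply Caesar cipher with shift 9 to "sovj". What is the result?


Caesar cipher: shift "sovj" by 9
  's' (pos 18) + 9 = pos 1 = 'b'
  'o' (pos 14) + 9 = pos 23 = 'x'
  'v' (pos 21) + 9 = pos 4 = 'e'
  'j' (pos 9) + 9 = pos 18 = 's'
Result: bxes

bxes


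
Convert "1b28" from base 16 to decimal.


Input: "1b28" in base 16
Positional expansion:
  Digit '1' (value 1) x 16^3 = 4096
  Digit 'b' (value 11) x 16^2 = 2816
  Digit '2' (value 2) x 16^1 = 32
  Digit '8' (value 8) x 16^0 = 8
Sum = 6952

6952


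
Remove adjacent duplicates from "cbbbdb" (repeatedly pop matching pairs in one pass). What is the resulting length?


Input: cbbbdb
Stack-based adjacent duplicate removal:
  Read 'c': push. Stack: c
  Read 'b': push. Stack: cb
  Read 'b': matches stack top 'b' => pop. Stack: c
  Read 'b': push. Stack: cb
  Read 'd': push. Stack: cbd
  Read 'b': push. Stack: cbdb
Final stack: "cbdb" (length 4)

4


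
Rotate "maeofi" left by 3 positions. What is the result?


Input: "maeofi", rotate left by 3
First 3 characters: "mae"
Remaining characters: "ofi"
Concatenate remaining + first: "ofi" + "mae" = "ofimae"

ofimae


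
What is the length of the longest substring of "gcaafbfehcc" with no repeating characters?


Input: "gcaafbfehcc"
Sliding window (track last position of each char):
  Position 0 ('g'): window [0,0] length 1 -- new best
  Position 1 ('c'): window [0,1] length 2 -- new best
  Position 2 ('a'): window [0,2] length 3 -- new best
  Position 3 ('a'): repeat (last at 2), move window start to 3
  Position 3 ('a'): window [3,3] length 1
  Position 4 ('f'): window [3,4] length 2
  Position 5 ('b'): window [3,5] length 3
  Position 6 ('f'): repeat (last at 4), move window start to 5
  Position 6 ('f'): window [5,6] length 2
  Position 7 ('e'): window [5,7] length 3
  Position 8 ('h'): window [5,8] length 4 -- new best
  Position 9 ('c'): window [5,9] length 5 -- new best
  Position 10 ('c'): repeat (last at 9), move window start to 10
  Position 10 ('c'): window [10,10] length 1
Longest substring with no repeats: "bfehc" with length 5

5


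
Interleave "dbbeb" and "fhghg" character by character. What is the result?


Interleaving "dbbeb" and "fhghg":
  Position 0: 'd' from first, 'f' from second => "df"
  Position 1: 'b' from first, 'h' from second => "bh"
  Position 2: 'b' from first, 'g' from second => "bg"
  Position 3: 'e' from first, 'h' from second => "eh"
  Position 4: 'b' from first, 'g' from second => "bg"
Result: dfbhbgehbg

dfbhbgehbg


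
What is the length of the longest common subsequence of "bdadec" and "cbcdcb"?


LCS of "bdadec" and "cbcdcb"
DP table:
           c    b    c    d    c    b
      0    0    0    0    0    0    0
  b   0    0    1    1    1    1    1
  d   0    0    1    1    2    2    2
  a   0    0    1    1    2    2    2
  d   0    0    1    1    2    2    2
  e   0    0    1    1    2    2    2
  c   0    1    1    2    2    3    3
LCS length = dp[6][6] = 3

3


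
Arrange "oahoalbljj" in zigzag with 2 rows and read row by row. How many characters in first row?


Zigzag "oahoalbljj" into 2 rows:
Placing characters:
  'o' => row 0
  'a' => row 1
  'h' => row 0
  'o' => row 1
  'a' => row 0
  'l' => row 1
  'b' => row 0
  'l' => row 1
  'j' => row 0
  'j' => row 1
Rows:
  Row 0: "ohabj"
  Row 1: "aollj"
First row length: 5

5


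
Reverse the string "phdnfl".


Input: phdnfl
Reading characters right to left:
  Position 5: 'l'
  Position 4: 'f'
  Position 3: 'n'
  Position 2: 'd'
  Position 1: 'h'
  Position 0: 'p'
Reversed: lfndhp

lfndhp


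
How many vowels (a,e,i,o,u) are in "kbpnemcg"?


Input: kbpnemcg
Checking each character:
  'k' at position 0: consonant
  'b' at position 1: consonant
  'p' at position 2: consonant
  'n' at position 3: consonant
  'e' at position 4: vowel (running total: 1)
  'm' at position 5: consonant
  'c' at position 6: consonant
  'g' at position 7: consonant
Total vowels: 1

1


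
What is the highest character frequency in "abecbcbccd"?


Input: abecbcbccd
Character counts:
  'a': 1
  'b': 3
  'c': 4
  'd': 1
  'e': 1
Maximum frequency: 4

4


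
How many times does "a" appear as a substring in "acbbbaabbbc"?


Searching for "a" in "acbbbaabbbc"
Scanning each position:
  Position 0: "a" => MATCH
  Position 1: "c" => no
  Position 2: "b" => no
  Position 3: "b" => no
  Position 4: "b" => no
  Position 5: "a" => MATCH
  Position 6: "a" => MATCH
  Position 7: "b" => no
  Position 8: "b" => no
  Position 9: "b" => no
  Position 10: "c" => no
Total occurrences: 3

3


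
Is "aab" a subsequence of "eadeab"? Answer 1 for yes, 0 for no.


Check if "aab" is a subsequence of "eadeab"
Greedy scan:
  Position 0 ('e'): no match needed
  Position 1 ('a'): matches sub[0] = 'a'
  Position 2 ('d'): no match needed
  Position 3 ('e'): no match needed
  Position 4 ('a'): matches sub[1] = 'a'
  Position 5 ('b'): matches sub[2] = 'b'
All 3 characters matched => is a subsequence

1


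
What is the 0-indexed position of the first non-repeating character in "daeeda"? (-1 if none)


Input: daeeda
Character frequencies:
  'a': 2
  'd': 2
  'e': 2
Scanning left to right for freq == 1:
  Position 0 ('d'): freq=2, skip
  Position 1 ('a'): freq=2, skip
  Position 2 ('e'): freq=2, skip
  Position 3 ('e'): freq=2, skip
  Position 4 ('d'): freq=2, skip
  Position 5 ('a'): freq=2, skip
  No unique character found => answer = -1

-1


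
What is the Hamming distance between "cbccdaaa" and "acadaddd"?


Comparing "cbccdaaa" and "acadaddd" position by position:
  Position 0: 'c' vs 'a' => differ
  Position 1: 'b' vs 'c' => differ
  Position 2: 'c' vs 'a' => differ
  Position 3: 'c' vs 'd' => differ
  Position 4: 'd' vs 'a' => differ
  Position 5: 'a' vs 'd' => differ
  Position 6: 'a' vs 'd' => differ
  Position 7: 'a' vs 'd' => differ
Total differences (Hamming distance): 8

8


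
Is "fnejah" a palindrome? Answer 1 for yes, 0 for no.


Input: fnejah
Reversed: hajenf
  Compare pos 0 ('f') with pos 5 ('h'): MISMATCH
  Compare pos 1 ('n') with pos 4 ('a'): MISMATCH
  Compare pos 2 ('e') with pos 3 ('j'): MISMATCH
Result: not a palindrome

0


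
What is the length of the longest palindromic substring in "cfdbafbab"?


Input: "cfdbafbab"
Checking substrings for palindromes:
  [6:9] "bab" (len 3) => palindrome
Longest palindromic substring: "bab" with length 3

3


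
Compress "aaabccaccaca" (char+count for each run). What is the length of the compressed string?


Input: aaabccaccaca
Runs:
  'a' x 3 => "a3"
  'b' x 1 => "b1"
  'c' x 2 => "c2"
  'a' x 1 => "a1"
  'c' x 2 => "c2"
  'a' x 1 => "a1"
  'c' x 1 => "c1"
  'a' x 1 => "a1"
Compressed: "a3b1c2a1c2a1c1a1"
Compressed length: 16

16


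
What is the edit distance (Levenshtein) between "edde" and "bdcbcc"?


Computing edit distance: "edde" -> "bdcbcc"
DP table:
           b    d    c    b    c    c
      0    1    2    3    4    5    6
  e   1    1    2    3    4    5    6
  d   2    2    1    2    3    4    5
  d   3    3    2    2    3    4    5
  e   4    4    3    3    3    4    5
Edit distance = dp[4][6] = 5

5


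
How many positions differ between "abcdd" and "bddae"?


Comparing "abcdd" and "bddae" position by position:
  Position 0: 'a' vs 'b' => DIFFER
  Position 1: 'b' vs 'd' => DIFFER
  Position 2: 'c' vs 'd' => DIFFER
  Position 3: 'd' vs 'a' => DIFFER
  Position 4: 'd' vs 'e' => DIFFER
Positions that differ: 5

5


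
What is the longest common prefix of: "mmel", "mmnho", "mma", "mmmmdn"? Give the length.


Words: mmel, mmnho, mma, mmmmdn
  Position 0: all 'm' => match
  Position 1: all 'm' => match
  Position 2: ('e', 'n', 'a', 'm') => mismatch, stop
LCP = "mm" (length 2)

2


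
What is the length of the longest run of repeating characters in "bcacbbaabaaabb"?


Input: "bcacbbaabaaabb"
Scanning for longest run:
  Position 1 ('c'): new char, reset run to 1
  Position 2 ('a'): new char, reset run to 1
  Position 3 ('c'): new char, reset run to 1
  Position 4 ('b'): new char, reset run to 1
  Position 5 ('b'): continues run of 'b', length=2
  Position 6 ('a'): new char, reset run to 1
  Position 7 ('a'): continues run of 'a', length=2
  Position 8 ('b'): new char, reset run to 1
  Position 9 ('a'): new char, reset run to 1
  Position 10 ('a'): continues run of 'a', length=2
  Position 11 ('a'): continues run of 'a', length=3
  Position 12 ('b'): new char, reset run to 1
  Position 13 ('b'): continues run of 'b', length=2
Longest run: 'a' with length 3

3


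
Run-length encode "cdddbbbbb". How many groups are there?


Input: cdddbbbbb
Scanning for consecutive runs:
  Group 1: 'c' x 1 (positions 0-0)
  Group 2: 'd' x 3 (positions 1-3)
  Group 3: 'b' x 5 (positions 4-8)
Total groups: 3

3


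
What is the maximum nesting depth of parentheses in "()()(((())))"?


Input: "()()(((())))"
Tracking depth:
  Position 0 '(': depth becomes 1
  Position 1 ')': depth becomes 0
  Position 2 '(': depth becomes 1
  Position 3 ')': depth becomes 0
  Position 4 '(': depth becomes 1
  Position 5 '(': depth becomes 2
  Position 6 '(': depth becomes 3
  Position 7 '(': depth becomes 4
  Position 8 ')': depth becomes 3
  Position 9 ')': depth becomes 2
  Position 10 ')': depth becomes 1
  Position 11 ')': depth becomes 0
Maximum depth reached: 4

4


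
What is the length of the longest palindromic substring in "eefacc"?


Input: "eefacc"
Checking substrings for palindromes:
  [0:2] "ee" (len 2) => palindrome
  [4:6] "cc" (len 2) => palindrome
Longest palindromic substring: "ee" with length 2

2


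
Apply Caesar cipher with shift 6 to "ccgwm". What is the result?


Caesar cipher: shift "ccgwm" by 6
  'c' (pos 2) + 6 = pos 8 = 'i'
  'c' (pos 2) + 6 = pos 8 = 'i'
  'g' (pos 6) + 6 = pos 12 = 'm'
  'w' (pos 22) + 6 = pos 2 = 'c'
  'm' (pos 12) + 6 = pos 18 = 's'
Result: iimcs

iimcs


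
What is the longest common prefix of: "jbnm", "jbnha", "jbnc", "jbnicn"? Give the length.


Words: jbnm, jbnha, jbnc, jbnicn
  Position 0: all 'j' => match
  Position 1: all 'b' => match
  Position 2: all 'n' => match
  Position 3: ('m', 'h', 'c', 'i') => mismatch, stop
LCP = "jbn" (length 3)

3


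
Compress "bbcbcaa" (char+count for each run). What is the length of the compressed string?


Input: bbcbcaa
Runs:
  'b' x 2 => "b2"
  'c' x 1 => "c1"
  'b' x 1 => "b1"
  'c' x 1 => "c1"
  'a' x 2 => "a2"
Compressed: "b2c1b1c1a2"
Compressed length: 10

10


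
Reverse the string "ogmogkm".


Input: ogmogkm
Reading characters right to left:
  Position 6: 'm'
  Position 5: 'k'
  Position 4: 'g'
  Position 3: 'o'
  Position 2: 'm'
  Position 1: 'g'
  Position 0: 'o'
Reversed: mkgomgo

mkgomgo


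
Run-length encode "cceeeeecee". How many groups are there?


Input: cceeeeecee
Scanning for consecutive runs:
  Group 1: 'c' x 2 (positions 0-1)
  Group 2: 'e' x 5 (positions 2-6)
  Group 3: 'c' x 1 (positions 7-7)
  Group 4: 'e' x 2 (positions 8-9)
Total groups: 4

4


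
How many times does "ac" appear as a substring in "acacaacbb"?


Searching for "ac" in "acacaacbb"
Scanning each position:
  Position 0: "ac" => MATCH
  Position 1: "ca" => no
  Position 2: "ac" => MATCH
  Position 3: "ca" => no
  Position 4: "aa" => no
  Position 5: "ac" => MATCH
  Position 6: "cb" => no
  Position 7: "bb" => no
Total occurrences: 3

3


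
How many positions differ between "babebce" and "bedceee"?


Comparing "babebce" and "bedceee" position by position:
  Position 0: 'b' vs 'b' => same
  Position 1: 'a' vs 'e' => DIFFER
  Position 2: 'b' vs 'd' => DIFFER
  Position 3: 'e' vs 'c' => DIFFER
  Position 4: 'b' vs 'e' => DIFFER
  Position 5: 'c' vs 'e' => DIFFER
  Position 6: 'e' vs 'e' => same
Positions that differ: 5

5


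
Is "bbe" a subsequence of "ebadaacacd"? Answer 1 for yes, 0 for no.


Check if "bbe" is a subsequence of "ebadaacacd"
Greedy scan:
  Position 0 ('e'): no match needed
  Position 1 ('b'): matches sub[0] = 'b'
  Position 2 ('a'): no match needed
  Position 3 ('d'): no match needed
  Position 4 ('a'): no match needed
  Position 5 ('a'): no match needed
  Position 6 ('c'): no match needed
  Position 7 ('a'): no match needed
  Position 8 ('c'): no match needed
  Position 9 ('d'): no match needed
Only matched 1/3 characters => not a subsequence

0


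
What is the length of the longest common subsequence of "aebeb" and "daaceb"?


LCS of "aebeb" and "daaceb"
DP table:
           d    a    a    c    e    b
      0    0    0    0    0    0    0
  a   0    0    1    1    1    1    1
  e   0    0    1    1    1    2    2
  b   0    0    1    1    1    2    3
  e   0    0    1    1    1    2    3
  b   0    0    1    1    1    2    3
LCS length = dp[5][6] = 3

3


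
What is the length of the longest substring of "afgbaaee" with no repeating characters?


Input: "afgbaaee"
Sliding window (track last position of each char):
  Position 0 ('a'): window [0,0] length 1 -- new best
  Position 1 ('f'): window [0,1] length 2 -- new best
  Position 2 ('g'): window [0,2] length 3 -- new best
  Position 3 ('b'): window [0,3] length 4 -- new best
  Position 4 ('a'): repeat (last at 0), move window start to 1
  Position 4 ('a'): window [1,4] length 4
  Position 5 ('a'): repeat (last at 4), move window start to 5
  Position 5 ('a'): window [5,5] length 1
  Position 6 ('e'): window [5,6] length 2
  Position 7 ('e'): repeat (last at 6), move window start to 7
  Position 7 ('e'): window [7,7] length 1
Longest substring with no repeats: "afgb" with length 4

4


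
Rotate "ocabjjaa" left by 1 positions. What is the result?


Input: "ocabjjaa", rotate left by 1
First 1 characters: "o"
Remaining characters: "cabjjaa"
Concatenate remaining + first: "cabjjaa" + "o" = "cabjjaao"

cabjjaao


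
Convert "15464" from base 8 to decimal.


Input: "15464" in base 8
Positional expansion:
  Digit '1' (value 1) x 8^4 = 4096
  Digit '5' (value 5) x 8^3 = 2560
  Digit '4' (value 4) x 8^2 = 256
  Digit '6' (value 6) x 8^1 = 48
  Digit '4' (value 4) x 8^0 = 4
Sum = 6964

6964


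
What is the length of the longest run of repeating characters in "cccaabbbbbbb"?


Input: "cccaabbbbbbb"
Scanning for longest run:
  Position 1 ('c'): continues run of 'c', length=2
  Position 2 ('c'): continues run of 'c', length=3
  Position 3 ('a'): new char, reset run to 1
  Position 4 ('a'): continues run of 'a', length=2
  Position 5 ('b'): new char, reset run to 1
  Position 6 ('b'): continues run of 'b', length=2
  Position 7 ('b'): continues run of 'b', length=3
  Position 8 ('b'): continues run of 'b', length=4
  Position 9 ('b'): continues run of 'b', length=5
  Position 10 ('b'): continues run of 'b', length=6
  Position 11 ('b'): continues run of 'b', length=7
Longest run: 'b' with length 7

7


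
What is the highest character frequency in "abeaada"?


Input: abeaada
Character counts:
  'a': 4
  'b': 1
  'd': 1
  'e': 1
Maximum frequency: 4

4


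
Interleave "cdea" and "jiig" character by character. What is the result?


Interleaving "cdea" and "jiig":
  Position 0: 'c' from first, 'j' from second => "cj"
  Position 1: 'd' from first, 'i' from second => "di"
  Position 2: 'e' from first, 'i' from second => "ei"
  Position 3: 'a' from first, 'g' from second => "ag"
Result: cjdieiag

cjdieiag


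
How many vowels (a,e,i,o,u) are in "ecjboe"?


Input: ecjboe
Checking each character:
  'e' at position 0: vowel (running total: 1)
  'c' at position 1: consonant
  'j' at position 2: consonant
  'b' at position 3: consonant
  'o' at position 4: vowel (running total: 2)
  'e' at position 5: vowel (running total: 3)
Total vowels: 3

3


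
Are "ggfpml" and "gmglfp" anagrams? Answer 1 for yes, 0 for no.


Strings: "ggfpml", "gmglfp"
Sorted first:  fgglmp
Sorted second: fgglmp
Sorted forms match => anagrams

1


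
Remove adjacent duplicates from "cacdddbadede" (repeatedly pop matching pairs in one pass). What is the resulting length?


Input: cacdddbadede
Stack-based adjacent duplicate removal:
  Read 'c': push. Stack: c
  Read 'a': push. Stack: ca
  Read 'c': push. Stack: cac
  Read 'd': push. Stack: cacd
  Read 'd': matches stack top 'd' => pop. Stack: cac
  Read 'd': push. Stack: cacd
  Read 'b': push. Stack: cacdb
  Read 'a': push. Stack: cacdba
  Read 'd': push. Stack: cacdbad
  Read 'e': push. Stack: cacdbade
  Read 'd': push. Stack: cacdbaded
  Read 'e': push. Stack: cacdbadede
Final stack: "cacdbadede" (length 10)

10


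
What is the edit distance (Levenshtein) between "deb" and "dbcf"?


Computing edit distance: "deb" -> "dbcf"
DP table:
           d    b    c    f
      0    1    2    3    4
  d   1    0    1    2    3
  e   2    1    1    2    3
  b   3    2    1    2    3
Edit distance = dp[3][4] = 3

3


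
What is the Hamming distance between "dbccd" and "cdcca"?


Comparing "dbccd" and "cdcca" position by position:
  Position 0: 'd' vs 'c' => differ
  Position 1: 'b' vs 'd' => differ
  Position 2: 'c' vs 'c' => same
  Position 3: 'c' vs 'c' => same
  Position 4: 'd' vs 'a' => differ
Total differences (Hamming distance): 3

3


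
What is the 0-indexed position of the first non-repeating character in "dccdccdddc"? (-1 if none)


Input: dccdccdddc
Character frequencies:
  'c': 5
  'd': 5
Scanning left to right for freq == 1:
  Position 0 ('d'): freq=5, skip
  Position 1 ('c'): freq=5, skip
  Position 2 ('c'): freq=5, skip
  Position 3 ('d'): freq=5, skip
  Position 4 ('c'): freq=5, skip
  Position 5 ('c'): freq=5, skip
  Position 6 ('d'): freq=5, skip
  Position 7 ('d'): freq=5, skip
  Position 8 ('d'): freq=5, skip
  Position 9 ('c'): freq=5, skip
  No unique character found => answer = -1

-1


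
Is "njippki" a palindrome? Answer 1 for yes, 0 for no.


Input: njippki
Reversed: ikppijn
  Compare pos 0 ('n') with pos 6 ('i'): MISMATCH
  Compare pos 1 ('j') with pos 5 ('k'): MISMATCH
  Compare pos 2 ('i') with pos 4 ('p'): MISMATCH
Result: not a palindrome

0


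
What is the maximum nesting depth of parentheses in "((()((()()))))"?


Input: "((()((()()))))"
Tracking depth:
  Position 0 '(': depth becomes 1
  Position 1 '(': depth becomes 2
  Position 2 '(': depth becomes 3
  Position 3 ')': depth becomes 2
  Position 4 '(': depth becomes 3
  Position 5 '(': depth becomes 4
  Position 6 '(': depth becomes 5
  Position 7 ')': depth becomes 4
  Position 8 '(': depth becomes 5
  Position 9 ')': depth becomes 4
  Position 10 ')': depth becomes 3
  Position 11 ')': depth becomes 2
  Position 12 ')': depth becomes 1
  Position 13 ')': depth becomes 0
Maximum depth reached: 5

5


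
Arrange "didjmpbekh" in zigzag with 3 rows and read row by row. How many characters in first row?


Zigzag "didjmpbekh" into 3 rows:
Placing characters:
  'd' => row 0
  'i' => row 1
  'd' => row 2
  'j' => row 1
  'm' => row 0
  'p' => row 1
  'b' => row 2
  'e' => row 1
  'k' => row 0
  'h' => row 1
Rows:
  Row 0: "dmk"
  Row 1: "ijpeh"
  Row 2: "db"
First row length: 3

3
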